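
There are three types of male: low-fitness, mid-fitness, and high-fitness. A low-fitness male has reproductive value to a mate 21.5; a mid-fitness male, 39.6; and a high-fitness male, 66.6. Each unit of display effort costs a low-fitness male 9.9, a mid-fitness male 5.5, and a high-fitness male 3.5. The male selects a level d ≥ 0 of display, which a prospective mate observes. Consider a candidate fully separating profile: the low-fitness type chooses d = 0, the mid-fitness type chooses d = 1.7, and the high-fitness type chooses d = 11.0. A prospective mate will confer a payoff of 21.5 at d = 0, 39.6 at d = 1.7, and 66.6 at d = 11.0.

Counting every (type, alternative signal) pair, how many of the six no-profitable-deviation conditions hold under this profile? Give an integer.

4

High-fitness (own payoff 66.6 − 3.5×11.0 = 28.1): to d=0 gives 21.5 → no gain ✓; to d=1.7 gives 39.6 − 3.5×1.7 = 33.65 → profitable ✗.
Low-fitness (own payoff 21.5): to d=1.7 gives 39.6 − 9.9×1.7 = 22.77 → profitable ✗; to d=11.0 gives 66.6 − 9.9×11.0 = -42.3 → no gain ✓.
Mid-fitness (own payoff 39.6 − 5.5×1.7 = 30.25): to d=0 gives 21.5 → no gain ✓; to d=11.0 gives 66.6 − 5.5×11.0 = 6.1 → no gain ✓.
4 of the 6 constraints hold; not an equilibrium.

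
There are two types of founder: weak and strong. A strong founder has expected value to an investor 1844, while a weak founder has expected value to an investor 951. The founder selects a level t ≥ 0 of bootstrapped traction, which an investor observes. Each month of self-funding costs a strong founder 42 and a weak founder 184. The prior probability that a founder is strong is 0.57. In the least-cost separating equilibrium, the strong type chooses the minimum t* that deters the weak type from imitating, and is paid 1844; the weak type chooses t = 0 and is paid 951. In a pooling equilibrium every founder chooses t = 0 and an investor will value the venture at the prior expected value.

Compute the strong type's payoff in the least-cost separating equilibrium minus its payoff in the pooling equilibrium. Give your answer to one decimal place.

Least-cost separating signal: t* solves 951 = 1844 − 184·t*, so t* = (1844 − 951)/184 ≈ 4.8533.
Strong type's separating payoff: 1844 − 42 × t* = 1844 − 42 × (1844 − 951)/184 = 1844 − 37506/184 ≈ 1640.163.
Pooling payoff: 0.57 × 1844 + 0.43 × 951 = 1460.01.
Difference: 1640.163 − 1460.01 = 180.153, i.e. 180.2 to one decimal place.
The strong type prefers to separate.

180.2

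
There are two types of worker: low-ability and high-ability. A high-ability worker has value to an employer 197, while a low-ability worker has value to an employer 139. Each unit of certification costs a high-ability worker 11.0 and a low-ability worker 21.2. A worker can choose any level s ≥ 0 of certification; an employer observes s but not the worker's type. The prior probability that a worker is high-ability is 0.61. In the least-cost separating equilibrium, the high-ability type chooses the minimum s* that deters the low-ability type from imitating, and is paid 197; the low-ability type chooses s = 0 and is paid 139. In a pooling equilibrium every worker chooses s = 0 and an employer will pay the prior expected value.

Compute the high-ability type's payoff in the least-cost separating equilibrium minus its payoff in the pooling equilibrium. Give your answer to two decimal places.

Least-cost separating signal: s* solves 139 = 197 − 21.2·s*, so s* = (197 − 139)/21.2 ≈ 2.7358.
High-ability type's separating payoff: 197 − 11.0 × s* = 197 − 11.0 × (197 − 139)/21.2 = 197 − 638/21.2 ≈ 166.9057.
Pooling payoff: 0.61 × 197 + 0.39 × 139 = 174.38.
Difference: 166.9057 − 174.38 = -7.4743, i.e. -7.47 to two decimal places.
The high-ability type would prefer the pooling outcome.

-7.47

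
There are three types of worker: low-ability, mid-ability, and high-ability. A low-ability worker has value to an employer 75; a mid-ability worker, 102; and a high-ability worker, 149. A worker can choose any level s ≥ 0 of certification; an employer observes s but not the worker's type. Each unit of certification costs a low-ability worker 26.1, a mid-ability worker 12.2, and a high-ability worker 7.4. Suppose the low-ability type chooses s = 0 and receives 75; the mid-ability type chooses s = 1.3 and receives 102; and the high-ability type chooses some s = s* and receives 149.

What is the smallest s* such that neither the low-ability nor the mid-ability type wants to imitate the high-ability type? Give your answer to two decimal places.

5.15

Mid-ability type (on-path payoff 102 − 12.2×1.3 = 86.14) won't mimic when 86.14 ≥ 149 − 12.2·s*, i.e. s* ≥ 5.15.
Low-ability type (on-path payoff 75) won't mimic when 75 ≥ 149 − 26.1·s*, i.e. s* ≥ 2.84.
Both must hold, so s* = max(2.84, 5.15) = 5.15. The mid-ability type's constraint binds.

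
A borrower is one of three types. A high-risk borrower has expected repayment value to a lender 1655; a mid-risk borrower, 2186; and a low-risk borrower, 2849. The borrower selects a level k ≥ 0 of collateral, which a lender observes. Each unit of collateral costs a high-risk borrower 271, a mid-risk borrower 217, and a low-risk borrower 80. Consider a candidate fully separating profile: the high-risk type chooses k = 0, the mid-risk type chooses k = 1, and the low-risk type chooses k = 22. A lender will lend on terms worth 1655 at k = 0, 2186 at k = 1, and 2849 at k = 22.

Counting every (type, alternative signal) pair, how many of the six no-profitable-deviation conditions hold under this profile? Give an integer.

3

High-risk (own payoff 1655): to k=1 gives 2186 − 271×1 = 1915 → profitable ✗; to k=22 gives 2849 − 271×22 = -3113 → no gain ✓.
Mid-risk (own payoff 2186 − 217×1 = 1969): to k=0 gives 1655 → no gain ✓; to k=22 gives 2849 − 217×22 = -1925 → no gain ✓.
Low-risk (own payoff 2849 − 80×22 = 1089): to k=0 gives 1655 → profitable ✗; to k=1 gives 2186 − 80×1 = 2106 → profitable ✗.
3 of the 6 constraints hold; not an equilibrium.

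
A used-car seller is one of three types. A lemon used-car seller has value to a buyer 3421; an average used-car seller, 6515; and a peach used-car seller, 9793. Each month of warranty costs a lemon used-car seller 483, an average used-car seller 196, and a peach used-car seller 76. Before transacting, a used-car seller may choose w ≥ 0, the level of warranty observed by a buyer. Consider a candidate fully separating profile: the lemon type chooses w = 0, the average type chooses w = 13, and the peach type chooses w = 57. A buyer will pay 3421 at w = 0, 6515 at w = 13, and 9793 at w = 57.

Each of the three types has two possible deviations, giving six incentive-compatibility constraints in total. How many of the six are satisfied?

Peach (own payoff 9793 − 76×57 = 5461): to w=0 gives 3421 → no gain ✓; to w=13 gives 6515 − 76×13 = 5527 → profitable ✗.
Lemon (own payoff 3421): to w=13 gives 6515 − 483×13 = 236 → no gain ✓; to w=57 gives 9793 − 483×57 = -17738 → no gain ✓.
Average (own payoff 6515 − 196×13 = 3967): to w=0 gives 3421 → no gain ✓; to w=57 gives 9793 − 196×57 = -1379 → no gain ✓.
5 of the 6 constraints hold; not an equilibrium.

5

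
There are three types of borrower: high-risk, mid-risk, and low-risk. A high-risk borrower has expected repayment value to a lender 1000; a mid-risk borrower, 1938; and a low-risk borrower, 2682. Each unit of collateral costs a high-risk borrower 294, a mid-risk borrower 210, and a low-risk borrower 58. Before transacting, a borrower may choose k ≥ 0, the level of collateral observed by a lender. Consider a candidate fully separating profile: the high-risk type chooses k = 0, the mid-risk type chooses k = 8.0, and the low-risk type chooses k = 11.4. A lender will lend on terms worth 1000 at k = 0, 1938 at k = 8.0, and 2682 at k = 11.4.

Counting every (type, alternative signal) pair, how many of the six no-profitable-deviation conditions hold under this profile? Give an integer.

Low-risk (own payoff 2682 − 58×11.4 = 2020.8): to k=0 gives 1000 → no gain ✓; to k=8.0 gives 1938 − 58×8.0 = 1474 → no gain ✓.
High-risk (own payoff 1000): to k=8.0 gives 1938 − 294×8.0 = -414 → no gain ✓; to k=11.4 gives 2682 − 294×11.4 = -669.6 → no gain ✓.
Mid-risk (own payoff 1938 − 210×8.0 = 258): to k=0 gives 1000 → profitable ✗; to k=11.4 gives 2682 − 210×11.4 = 288 → profitable ✗.
4 of the 6 constraints hold; not an equilibrium.

4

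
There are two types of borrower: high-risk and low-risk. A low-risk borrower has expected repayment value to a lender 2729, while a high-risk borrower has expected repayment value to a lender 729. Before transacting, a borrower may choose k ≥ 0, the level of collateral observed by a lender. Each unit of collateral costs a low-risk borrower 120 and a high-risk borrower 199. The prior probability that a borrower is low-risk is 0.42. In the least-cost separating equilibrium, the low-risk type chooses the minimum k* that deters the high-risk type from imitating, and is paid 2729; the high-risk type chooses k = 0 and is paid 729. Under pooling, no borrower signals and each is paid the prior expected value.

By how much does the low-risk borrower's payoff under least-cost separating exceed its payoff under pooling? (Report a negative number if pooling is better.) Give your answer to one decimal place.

Least-cost separating signal: k* solves 729 = 2729 − 199·k*, so k* = (2729 − 729)/199 ≈ 10.0503.
Low-risk type's separating payoff: 2729 − 120 × k* = 2729 − 120 × (2729 − 729)/199 = 2729 − 240000/199 ≈ 1522.970.
Pooling payoff: 0.42 × 2729 + 0.58 × 729 = 1569.
Difference: 1522.970 − 1569 = -46.03, i.e. -46.0 to one decimal place.
The low-risk type would prefer the pooling outcome.

-46.0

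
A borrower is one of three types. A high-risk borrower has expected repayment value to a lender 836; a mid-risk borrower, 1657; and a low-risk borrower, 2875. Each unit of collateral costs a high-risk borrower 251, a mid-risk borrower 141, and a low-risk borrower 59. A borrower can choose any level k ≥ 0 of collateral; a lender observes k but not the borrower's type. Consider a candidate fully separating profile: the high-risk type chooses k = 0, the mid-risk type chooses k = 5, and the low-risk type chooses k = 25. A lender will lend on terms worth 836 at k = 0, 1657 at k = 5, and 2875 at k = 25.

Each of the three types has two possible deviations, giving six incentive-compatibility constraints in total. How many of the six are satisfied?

6

High-risk (own payoff 836): to k=5 gives 1657 − 251×5 = 402 → no gain ✓; to k=25 gives 2875 − 251×25 = -3400 → no gain ✓.
Mid-risk (own payoff 1657 − 141×5 = 952): to k=0 gives 836 → no gain ✓; to k=25 gives 2875 − 141×25 = -650 → no gain ✓.
Low-risk (own payoff 2875 − 59×25 = 1400): to k=0 gives 836 → no gain ✓; to k=5 gives 1657 − 59×5 = 1362 → no gain ✓.
6 of the 6 constraints hold; this profile is a separating equilibrium.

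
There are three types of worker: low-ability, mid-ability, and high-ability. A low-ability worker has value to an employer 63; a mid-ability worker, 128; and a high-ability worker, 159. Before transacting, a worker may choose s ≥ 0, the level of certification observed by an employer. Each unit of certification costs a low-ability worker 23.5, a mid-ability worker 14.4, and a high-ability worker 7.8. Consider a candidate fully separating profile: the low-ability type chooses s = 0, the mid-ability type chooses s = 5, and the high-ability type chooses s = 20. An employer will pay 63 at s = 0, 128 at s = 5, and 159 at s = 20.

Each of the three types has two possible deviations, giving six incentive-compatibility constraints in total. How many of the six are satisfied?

High-ability (own payoff 159 − 7.8×20 = 3): to s=0 gives 63 → profitable ✗; to s=5 gives 128 − 7.8×5 = 89 → profitable ✗.
Mid-ability (own payoff 128 − 14.4×5 = 56): to s=0 gives 63 → profitable ✗; to s=20 gives 159 − 14.4×20 = -129 → no gain ✓.
Low-ability (own payoff 63): to s=5 gives 128 − 23.5×5 = 10.5 → no gain ✓; to s=20 gives 159 − 23.5×20 = -311 → no gain ✓.
3 of the 6 constraints hold; not an equilibrium.

3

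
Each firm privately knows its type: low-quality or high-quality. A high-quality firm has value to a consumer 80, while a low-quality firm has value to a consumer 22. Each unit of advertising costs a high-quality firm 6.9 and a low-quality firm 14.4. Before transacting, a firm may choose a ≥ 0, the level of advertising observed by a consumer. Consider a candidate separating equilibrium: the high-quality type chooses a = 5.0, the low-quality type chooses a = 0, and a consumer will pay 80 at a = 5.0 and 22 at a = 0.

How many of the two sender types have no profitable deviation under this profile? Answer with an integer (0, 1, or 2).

2

Low-quality type: stay at 0 → 22; mimic → 80 − 14.4 × 5.0 = 8. IC holds (22 ≥ 8).
High-quality type: signal → 80 − 6.9 × 5.0 = 45.5; deviate to 0 → 22. IC holds (45.5 ≥ 22).
2 of 2 constraints hold, so this is a separating equilibrium.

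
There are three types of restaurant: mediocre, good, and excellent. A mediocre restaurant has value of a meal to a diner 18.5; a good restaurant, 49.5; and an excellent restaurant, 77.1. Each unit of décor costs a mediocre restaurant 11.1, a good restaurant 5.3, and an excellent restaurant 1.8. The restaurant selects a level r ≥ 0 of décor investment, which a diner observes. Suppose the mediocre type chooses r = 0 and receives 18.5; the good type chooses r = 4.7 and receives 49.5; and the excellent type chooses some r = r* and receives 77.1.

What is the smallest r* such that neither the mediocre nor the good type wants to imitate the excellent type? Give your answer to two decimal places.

9.91

Good type (on-path payoff 49.5 − 5.3×4.7 = 24.59) won't mimic when 24.59 ≥ 77.1 − 5.3·r*, i.e. r* ≥ 9.91.
Mediocre type (on-path payoff 18.5) won't mimic when 18.5 ≥ 77.1 − 11.1·r*, i.e. r* ≥ 5.28.
Both must hold, so r* = max(5.28, 9.91) = 9.91. The good type's constraint binds.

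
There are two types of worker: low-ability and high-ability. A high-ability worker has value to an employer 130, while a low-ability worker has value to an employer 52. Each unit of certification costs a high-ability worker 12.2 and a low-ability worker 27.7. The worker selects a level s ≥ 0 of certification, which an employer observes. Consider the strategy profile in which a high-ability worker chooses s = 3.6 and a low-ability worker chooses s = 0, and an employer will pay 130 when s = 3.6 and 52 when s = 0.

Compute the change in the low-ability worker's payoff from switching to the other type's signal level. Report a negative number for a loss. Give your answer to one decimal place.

Playing s = 0 the low-ability worker receives 52.
Deviating to s = 3.6 brings payment 130 at cost 27.7 × 3.6 = 99.72, netting 30.28.
Gain from deviating: 30.28 − 52 = -21.72, i.e. -21.7 to one decimal place.
The gain is negative, so the low-ability type's incentive-compatibility constraint is satisfied.

-21.7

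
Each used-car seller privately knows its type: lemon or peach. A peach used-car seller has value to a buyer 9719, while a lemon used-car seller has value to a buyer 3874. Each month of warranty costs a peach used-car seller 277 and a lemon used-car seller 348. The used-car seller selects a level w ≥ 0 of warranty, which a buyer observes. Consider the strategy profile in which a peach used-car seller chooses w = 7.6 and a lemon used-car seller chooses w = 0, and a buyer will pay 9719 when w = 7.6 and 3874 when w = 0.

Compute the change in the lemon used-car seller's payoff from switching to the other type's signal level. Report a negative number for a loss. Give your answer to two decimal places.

Playing w = 0 the lemon used-car seller receives 3874.
Deviating to w = 7.6 brings payment 9719 at cost 348 × 7.6 = 2644.8, netting 7074.2.
Gain from deviating: 7074.2 − 3874 = 3200.20.
The gain is positive, so the lemon type's incentive-compatibility constraint is violated — this profile is not a separating equilibrium.

3200.20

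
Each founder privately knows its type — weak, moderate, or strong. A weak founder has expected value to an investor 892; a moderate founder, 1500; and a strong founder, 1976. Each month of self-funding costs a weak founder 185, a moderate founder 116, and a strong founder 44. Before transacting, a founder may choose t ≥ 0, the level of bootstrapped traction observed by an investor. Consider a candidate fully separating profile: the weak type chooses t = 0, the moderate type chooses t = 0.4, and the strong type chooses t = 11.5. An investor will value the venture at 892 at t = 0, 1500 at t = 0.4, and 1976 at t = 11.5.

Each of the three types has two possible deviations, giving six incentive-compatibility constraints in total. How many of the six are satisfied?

Weak (own payoff 892): to t=0.4 gives 1500 − 185×0.4 = 1426 → profitable ✗; to t=11.5 gives 1976 − 185×11.5 = -151.5 → no gain ✓.
Moderate (own payoff 1500 − 116×0.4 = 1453.6): to t=0 gives 892 → no gain ✓; to t=11.5 gives 1976 − 116×11.5 = 642 → no gain ✓.
Strong (own payoff 1976 − 44×11.5 = 1470): to t=0 gives 892 → no gain ✓; to t=0.4 gives 1500 − 44×0.4 = 1482.4 → profitable ✗.
4 of the 6 constraints hold; not an equilibrium.

4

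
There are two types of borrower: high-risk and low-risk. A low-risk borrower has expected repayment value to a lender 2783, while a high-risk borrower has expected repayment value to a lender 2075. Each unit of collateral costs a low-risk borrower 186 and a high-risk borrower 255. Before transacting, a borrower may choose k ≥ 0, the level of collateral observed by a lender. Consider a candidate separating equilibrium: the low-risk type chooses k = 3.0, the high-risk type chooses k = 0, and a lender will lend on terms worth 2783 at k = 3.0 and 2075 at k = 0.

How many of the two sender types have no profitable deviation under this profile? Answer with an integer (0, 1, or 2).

Low-risk type: signal → 2783 − 186 × 3.0 = 2225; deviate to 0 → 2075. IC holds (2225 ≥ 2075).
High-risk type: stay at 0 → 2075; mimic → 2783 − 255 × 3.0 = 2018. IC holds (2075 ≥ 2018).
2 of 2 constraints hold, so this is a separating equilibrium.

2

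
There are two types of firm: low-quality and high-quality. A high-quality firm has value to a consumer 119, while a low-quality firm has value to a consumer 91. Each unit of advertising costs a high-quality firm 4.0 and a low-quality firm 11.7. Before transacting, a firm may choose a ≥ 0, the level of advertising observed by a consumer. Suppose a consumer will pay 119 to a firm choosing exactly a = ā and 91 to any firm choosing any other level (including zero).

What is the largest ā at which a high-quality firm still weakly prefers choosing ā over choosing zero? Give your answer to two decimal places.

7.00

Choosing ā yields the high-quality type 119 − 4.0·ā; choosing zero yields 91.
The high-quality type is indifferent at 119 − 4.0·ā = 91, i.e. ā = (119 − 91) / 4.0 = 7.00.
For any ā above 7.00 the high-quality type would rather pool at zero, so separation collapses.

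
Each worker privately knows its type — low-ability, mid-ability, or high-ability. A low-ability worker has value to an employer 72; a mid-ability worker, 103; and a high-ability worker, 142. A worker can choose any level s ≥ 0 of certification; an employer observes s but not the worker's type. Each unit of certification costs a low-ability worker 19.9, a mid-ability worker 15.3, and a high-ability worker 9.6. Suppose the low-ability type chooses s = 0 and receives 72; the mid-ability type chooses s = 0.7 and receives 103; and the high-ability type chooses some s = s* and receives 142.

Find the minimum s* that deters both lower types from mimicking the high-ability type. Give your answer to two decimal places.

3.52

Mid-ability type (on-path payoff 103 − 15.3×0.7 = 92.29) won't mimic when 92.29 ≥ 142 − 15.3·s*, i.e. s* ≥ 3.25.
Low-ability type (on-path payoff 72) won't mimic when 72 ≥ 142 − 19.9·s*, i.e. s* ≥ 3.52.
Both must hold, so s* = max(3.52, 3.25) = 3.52. The low-ability type's constraint binds.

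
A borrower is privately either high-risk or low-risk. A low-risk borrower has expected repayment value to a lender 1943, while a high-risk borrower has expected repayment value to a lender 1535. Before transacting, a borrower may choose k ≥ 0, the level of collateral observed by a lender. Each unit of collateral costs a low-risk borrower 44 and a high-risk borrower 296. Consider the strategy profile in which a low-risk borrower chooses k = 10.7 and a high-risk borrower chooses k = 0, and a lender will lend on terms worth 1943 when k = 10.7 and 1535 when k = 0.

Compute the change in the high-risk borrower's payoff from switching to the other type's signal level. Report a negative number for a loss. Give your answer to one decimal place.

-2759.2

Playing k = 0 the high-risk borrower receives 1535.
Deviating to k = 10.7 brings payment 1943 at cost 296 × 10.7 = 3167.2, netting -1224.2.
Gain from deviating: -1224.2 − 1535 = -2759.2.
The gain is negative, so the high-risk type's incentive-compatibility constraint is satisfied.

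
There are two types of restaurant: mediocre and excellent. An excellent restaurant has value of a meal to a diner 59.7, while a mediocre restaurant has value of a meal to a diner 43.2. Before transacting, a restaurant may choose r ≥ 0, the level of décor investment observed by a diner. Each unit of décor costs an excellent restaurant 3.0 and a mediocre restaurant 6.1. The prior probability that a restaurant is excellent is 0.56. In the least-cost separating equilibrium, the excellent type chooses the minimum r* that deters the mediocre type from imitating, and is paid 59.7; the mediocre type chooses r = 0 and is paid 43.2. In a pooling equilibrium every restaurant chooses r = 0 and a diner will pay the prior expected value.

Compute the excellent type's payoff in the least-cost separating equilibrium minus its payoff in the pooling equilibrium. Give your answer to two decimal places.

Least-cost separating signal: r* solves 43.2 = 59.7 − 6.1·r*, so r* = (59.7 − 43.2)/6.1 ≈ 2.7049.
Excellent type's separating payoff: 59.7 − 3.0 × r* = 59.7 − 3.0 × (59.7 − 43.2)/6.1 = 59.7 − 49.5/6.1 ≈ 51.5852.
Pooling payoff: 0.56 × 59.7 + 0.44 × 43.2 = 52.44.
Difference: 51.5852 − 52.44 = -0.8548, i.e. -0.85 to two decimal places.
The excellent type would prefer the pooling outcome.

-0.85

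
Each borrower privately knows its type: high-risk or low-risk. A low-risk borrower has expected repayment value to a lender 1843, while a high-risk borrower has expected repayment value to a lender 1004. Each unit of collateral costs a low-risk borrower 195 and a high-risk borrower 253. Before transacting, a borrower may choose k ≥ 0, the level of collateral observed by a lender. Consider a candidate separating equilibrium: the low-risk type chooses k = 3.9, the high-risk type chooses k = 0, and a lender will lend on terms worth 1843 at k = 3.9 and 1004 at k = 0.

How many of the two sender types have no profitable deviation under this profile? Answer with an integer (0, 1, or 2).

2

High-risk type: stay at 0 → 1004; mimic → 1843 − 253 × 3.9 = 856.3. IC holds (1004 ≥ 856.3).
Low-risk type: signal → 1843 − 195 × 3.9 = 1082.5; deviate to 0 → 1004. IC holds (1082.5 ≥ 1004).
2 of 2 constraints hold, so this is a separating equilibrium.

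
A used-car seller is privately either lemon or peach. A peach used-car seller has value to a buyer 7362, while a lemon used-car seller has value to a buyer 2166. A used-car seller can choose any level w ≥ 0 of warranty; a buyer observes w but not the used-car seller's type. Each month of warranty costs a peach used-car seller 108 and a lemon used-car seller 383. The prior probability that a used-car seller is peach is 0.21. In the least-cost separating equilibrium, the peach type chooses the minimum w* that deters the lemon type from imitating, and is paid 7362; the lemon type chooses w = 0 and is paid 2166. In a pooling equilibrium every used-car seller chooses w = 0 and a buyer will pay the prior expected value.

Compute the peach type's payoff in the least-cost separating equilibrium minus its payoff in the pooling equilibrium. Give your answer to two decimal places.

Least-cost separating signal: w* solves 2166 = 7362 − 383·w*, so w* = (7362 − 2166)/383 ≈ 13.5666.
Peach type's separating payoff: 7362 − 108 × w* = 7362 − 108 × (7362 − 2166)/383 = 7362 − 561168/383 ≈ 5896.8094.
Pooling payoff: 0.21 × 7362 + 0.79 × 2166 = 3257.16.
Difference: 5896.8094 − 3257.16 = 2639.6494, i.e. 2639.65 to two decimal places.
The peach type prefers to separate.

2639.65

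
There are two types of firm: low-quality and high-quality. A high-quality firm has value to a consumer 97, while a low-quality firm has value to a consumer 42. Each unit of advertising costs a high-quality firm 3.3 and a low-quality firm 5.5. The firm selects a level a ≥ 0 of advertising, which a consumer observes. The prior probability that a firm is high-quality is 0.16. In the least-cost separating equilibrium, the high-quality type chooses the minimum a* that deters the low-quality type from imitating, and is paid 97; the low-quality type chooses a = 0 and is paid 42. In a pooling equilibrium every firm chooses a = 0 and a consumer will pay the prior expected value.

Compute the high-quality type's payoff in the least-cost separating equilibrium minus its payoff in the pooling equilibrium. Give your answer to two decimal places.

Least-cost separating signal: a* solves 42 = 97 − 5.5·a*, so a* = (97 − 42)/5.5 = 10.
High-quality type's separating payoff: 97 − 3.3 × a* = 97 − 3.3 × (97 − 42)/5.5 = 97 − 181.5/5.5 = 64.
Pooling payoff: 0.16 × 97 + 0.84 × 42 = 50.8.
Difference: 64 − 50.8 = 13.20.
The high-quality type prefers to separate.

13.20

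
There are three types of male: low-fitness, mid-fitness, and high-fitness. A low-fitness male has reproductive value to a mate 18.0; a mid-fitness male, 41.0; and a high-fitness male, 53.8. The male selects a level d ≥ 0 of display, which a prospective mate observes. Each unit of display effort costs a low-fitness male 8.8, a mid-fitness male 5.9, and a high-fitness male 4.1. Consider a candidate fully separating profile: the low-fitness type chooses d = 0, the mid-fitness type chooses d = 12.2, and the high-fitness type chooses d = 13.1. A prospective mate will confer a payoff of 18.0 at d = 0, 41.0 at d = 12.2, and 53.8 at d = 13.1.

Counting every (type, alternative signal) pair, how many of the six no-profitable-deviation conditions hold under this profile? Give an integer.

3

Low-fitness (own payoff 18.0): to d=12.2 gives 41.0 − 8.8×12.2 = -66.36 → no gain ✓; to d=13.1 gives 53.8 − 8.8×13.1 = -61.48 → no gain ✓.
High-fitness (own payoff 53.8 − 4.1×13.1 = 0.09): to d=0 gives 18.0 → profitable ✗; to d=12.2 gives 41.0 − 4.1×12.2 = -9.02 → no gain ✓.
Mid-fitness (own payoff 41.0 − 5.9×12.2 = -30.98): to d=0 gives 18.0 → profitable ✗; to d=13.1 gives 53.8 − 5.9×13.1 = -23.49 → profitable ✗.
3 of the 6 constraints hold; not an equilibrium.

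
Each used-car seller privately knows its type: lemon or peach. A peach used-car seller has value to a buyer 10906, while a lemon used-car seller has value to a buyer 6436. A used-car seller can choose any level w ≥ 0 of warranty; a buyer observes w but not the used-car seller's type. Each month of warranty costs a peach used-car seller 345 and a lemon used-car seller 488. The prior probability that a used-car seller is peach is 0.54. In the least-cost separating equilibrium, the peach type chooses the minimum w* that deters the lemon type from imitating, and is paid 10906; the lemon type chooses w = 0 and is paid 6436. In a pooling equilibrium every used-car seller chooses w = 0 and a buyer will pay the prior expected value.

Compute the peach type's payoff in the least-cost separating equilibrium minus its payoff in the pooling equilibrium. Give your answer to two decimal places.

Least-cost separating signal: w* solves 6436 = 10906 − 488·w*, so w* = (10906 − 6436)/488 ≈ 9.1598.
Peach type's separating payoff: 10906 − 345 × w* = 10906 − 345 × (10906 − 6436)/488 = 10906 − 1542150/488 ≈ 7745.8566.
Pooling payoff: 0.54 × 10906 + 0.46 × 6436 = 8849.8.
Difference: 7745.8566 − 8849.8 = -1103.9434, i.e. -1103.94 to two decimal places.
The peach type would prefer the pooling outcome.

-1103.94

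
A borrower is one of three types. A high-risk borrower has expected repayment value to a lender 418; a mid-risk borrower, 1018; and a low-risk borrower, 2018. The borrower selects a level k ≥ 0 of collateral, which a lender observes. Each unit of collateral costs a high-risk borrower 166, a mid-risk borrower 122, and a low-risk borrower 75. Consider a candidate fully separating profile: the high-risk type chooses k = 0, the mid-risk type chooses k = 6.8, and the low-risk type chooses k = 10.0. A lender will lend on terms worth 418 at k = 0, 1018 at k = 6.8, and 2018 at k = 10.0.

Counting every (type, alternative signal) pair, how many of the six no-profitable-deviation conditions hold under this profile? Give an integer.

4

Mid-risk (own payoff 1018 − 122×6.8 = 188.4): to k=0 gives 418 → profitable ✗; to k=10.0 gives 2018 − 122×10.0 = 798 → profitable ✗.
Low-risk (own payoff 2018 − 75×10.0 = 1268): to k=0 gives 418 → no gain ✓; to k=6.8 gives 1018 − 75×6.8 = 508 → no gain ✓.
High-risk (own payoff 418): to k=6.8 gives 1018 − 166×6.8 = -110.8 → no gain ✓; to k=10.0 gives 2018 − 166×10.0 = 358 → no gain ✓.
4 of the 6 constraints hold; not an equilibrium.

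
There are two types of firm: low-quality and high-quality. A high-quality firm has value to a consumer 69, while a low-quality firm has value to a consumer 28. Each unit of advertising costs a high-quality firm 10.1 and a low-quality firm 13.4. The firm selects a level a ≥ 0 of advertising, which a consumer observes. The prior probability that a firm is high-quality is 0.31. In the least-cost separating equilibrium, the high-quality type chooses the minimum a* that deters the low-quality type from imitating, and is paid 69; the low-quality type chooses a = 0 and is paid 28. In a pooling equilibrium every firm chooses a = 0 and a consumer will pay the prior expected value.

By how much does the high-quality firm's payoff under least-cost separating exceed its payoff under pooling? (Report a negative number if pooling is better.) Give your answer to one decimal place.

-2.6

Least-cost separating signal: a* solves 28 = 69 − 13.4·a*, so a* = (69 − 28)/13.4 ≈ 3.0597.
High-quality type's separating payoff: 69 − 10.1 × a* = 69 − 10.1 × (69 − 28)/13.4 = 69 − 414.1/13.4 ≈ 38.097.
Pooling payoff: 0.31 × 69 + 0.69 × 28 = 40.71.
Difference: 38.097 − 40.71 = -2.613, i.e. -2.6 to one decimal place.
The high-quality type would prefer the pooling outcome.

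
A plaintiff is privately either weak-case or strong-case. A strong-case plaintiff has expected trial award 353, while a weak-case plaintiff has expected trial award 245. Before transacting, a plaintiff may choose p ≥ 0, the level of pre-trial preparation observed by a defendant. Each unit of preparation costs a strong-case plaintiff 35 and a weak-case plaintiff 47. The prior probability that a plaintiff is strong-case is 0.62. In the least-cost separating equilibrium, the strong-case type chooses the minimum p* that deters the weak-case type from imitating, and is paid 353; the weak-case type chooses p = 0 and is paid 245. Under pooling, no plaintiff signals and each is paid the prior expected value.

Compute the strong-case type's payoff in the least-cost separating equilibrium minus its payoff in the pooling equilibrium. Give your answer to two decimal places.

Least-cost separating signal: p* solves 245 = 353 − 47·p*, so p* = (353 − 245)/47 ≈ 2.2979.
Strong-case type's separating payoff: 353 − 35 × p* = 353 − 35 × (353 − 245)/47 = 353 − 3780/47 ≈ 272.5745.
Pooling payoff: 0.62 × 353 + 0.38 × 245 = 311.96.
Difference: 272.5745 − 311.96 = -39.3855, i.e. -39.39 to two decimal places.
The strong-case type would prefer the pooling outcome.

-39.39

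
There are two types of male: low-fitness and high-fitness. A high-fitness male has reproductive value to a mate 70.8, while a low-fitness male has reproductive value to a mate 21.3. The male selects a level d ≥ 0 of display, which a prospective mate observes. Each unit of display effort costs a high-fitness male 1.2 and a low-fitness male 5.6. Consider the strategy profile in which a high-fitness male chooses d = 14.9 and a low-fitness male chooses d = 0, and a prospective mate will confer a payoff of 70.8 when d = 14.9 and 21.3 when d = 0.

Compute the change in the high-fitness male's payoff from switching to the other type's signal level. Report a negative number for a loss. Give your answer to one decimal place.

Playing d = 14.9 the high-fitness male receives 70.8 − 1.2 × 14.9 = 52.92.
Deviating to d = 0 yields 21.3 instead.
Gain from deviating: 21.3 − 52.92 = -31.62, i.e. -31.6 to one decimal place.
The gain is negative, so the high-fitness type's incentive-compatibility constraint is satisfied.

-31.6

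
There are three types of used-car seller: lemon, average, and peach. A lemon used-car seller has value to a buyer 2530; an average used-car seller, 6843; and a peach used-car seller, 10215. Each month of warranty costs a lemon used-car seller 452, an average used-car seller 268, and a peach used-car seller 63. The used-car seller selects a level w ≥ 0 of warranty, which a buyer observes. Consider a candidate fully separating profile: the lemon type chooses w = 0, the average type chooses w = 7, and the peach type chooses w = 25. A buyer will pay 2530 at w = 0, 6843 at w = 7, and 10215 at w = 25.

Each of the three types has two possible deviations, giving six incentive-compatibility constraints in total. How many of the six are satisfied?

5

Peach (own payoff 10215 − 63×25 = 8640): to w=0 gives 2530 → no gain ✓; to w=7 gives 6843 − 63×7 = 6402 → no gain ✓.
Lemon (own payoff 2530): to w=7 gives 6843 − 452×7 = 3679 → profitable ✗; to w=25 gives 10215 − 452×25 = -1085 → no gain ✓.
Average (own payoff 6843 − 268×7 = 4967): to w=0 gives 2530 → no gain ✓; to w=25 gives 10215 − 268×25 = 3515 → no gain ✓.
5 of the 6 constraints hold; not an equilibrium.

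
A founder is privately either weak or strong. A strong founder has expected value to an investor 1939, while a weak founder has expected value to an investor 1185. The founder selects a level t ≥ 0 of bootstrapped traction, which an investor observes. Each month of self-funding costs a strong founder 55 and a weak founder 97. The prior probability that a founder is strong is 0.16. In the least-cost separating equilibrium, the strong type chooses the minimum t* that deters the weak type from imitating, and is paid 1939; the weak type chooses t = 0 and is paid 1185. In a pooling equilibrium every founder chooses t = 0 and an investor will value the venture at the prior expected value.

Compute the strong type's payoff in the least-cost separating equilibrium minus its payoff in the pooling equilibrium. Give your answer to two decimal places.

Least-cost separating signal: t* solves 1185 = 1939 − 97·t*, so t* = (1939 − 1185)/97 ≈ 7.7732.
Strong type's separating payoff: 1939 − 55 × t* = 1939 − 55 × (1939 − 1185)/97 = 1939 − 41470/97 ≈ 1511.4742.
Pooling payoff: 0.16 × 1939 + 0.84 × 1185 = 1305.64.
Difference: 1511.4742 − 1305.64 = 205.8342, i.e. 205.83 to two decimal places.
The strong type prefers to separate.

205.83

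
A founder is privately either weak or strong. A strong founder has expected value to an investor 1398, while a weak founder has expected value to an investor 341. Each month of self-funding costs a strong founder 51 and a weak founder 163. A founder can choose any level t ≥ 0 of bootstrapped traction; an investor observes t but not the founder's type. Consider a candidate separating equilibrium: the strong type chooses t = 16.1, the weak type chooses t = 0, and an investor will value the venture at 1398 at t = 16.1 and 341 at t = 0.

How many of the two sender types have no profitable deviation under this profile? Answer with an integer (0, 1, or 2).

2

Weak type: stay at 0 → 341; mimic → 1398 − 163 × 16.1 = -1226.3. IC holds (341 ≥ -1226.3).
Strong type: signal → 1398 − 51 × 16.1 = 576.9; deviate to 0 → 341. IC holds (576.9 ≥ 341).
2 of 2 constraints hold, so this is a separating equilibrium.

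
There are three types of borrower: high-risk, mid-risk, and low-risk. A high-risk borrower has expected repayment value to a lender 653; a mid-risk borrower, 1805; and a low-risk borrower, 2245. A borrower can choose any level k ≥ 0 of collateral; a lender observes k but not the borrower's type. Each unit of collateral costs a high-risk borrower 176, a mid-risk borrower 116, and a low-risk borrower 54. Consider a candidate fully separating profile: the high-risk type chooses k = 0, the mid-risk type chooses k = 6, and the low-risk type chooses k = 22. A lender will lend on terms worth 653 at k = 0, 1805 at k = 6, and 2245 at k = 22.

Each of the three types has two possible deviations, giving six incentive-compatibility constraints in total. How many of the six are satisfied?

4

Low-risk (own payoff 2245 − 54×22 = 1057): to k=0 gives 653 → no gain ✓; to k=6 gives 1805 − 54×6 = 1481 → profitable ✗.
High-risk (own payoff 653): to k=6 gives 1805 − 176×6 = 749 → profitable ✗; to k=22 gives 2245 − 176×22 = -1627 → no gain ✓.
Mid-risk (own payoff 1805 − 116×6 = 1109): to k=0 gives 653 → no gain ✓; to k=22 gives 2245 − 116×22 = -307 → no gain ✓.
4 of the 6 constraints hold; not an equilibrium.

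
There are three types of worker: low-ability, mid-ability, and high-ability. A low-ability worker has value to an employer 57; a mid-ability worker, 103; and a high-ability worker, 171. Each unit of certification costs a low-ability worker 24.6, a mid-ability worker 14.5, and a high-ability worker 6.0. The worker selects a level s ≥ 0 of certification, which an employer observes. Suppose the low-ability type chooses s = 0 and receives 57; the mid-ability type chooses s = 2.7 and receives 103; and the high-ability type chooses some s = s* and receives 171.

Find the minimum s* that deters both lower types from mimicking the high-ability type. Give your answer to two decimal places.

7.39

Mid-ability type (on-path payoff 103 − 14.5×2.7 = 63.85) won't mimic when 63.85 ≥ 171 − 14.5·s*, i.e. s* ≥ 7.39.
Low-ability type (on-path payoff 57) won't mimic when 57 ≥ 171 − 24.6·s*, i.e. s* ≥ 4.63.
Both must hold, so s* = max(4.63, 7.39) = 7.39. The mid-ability type's constraint binds.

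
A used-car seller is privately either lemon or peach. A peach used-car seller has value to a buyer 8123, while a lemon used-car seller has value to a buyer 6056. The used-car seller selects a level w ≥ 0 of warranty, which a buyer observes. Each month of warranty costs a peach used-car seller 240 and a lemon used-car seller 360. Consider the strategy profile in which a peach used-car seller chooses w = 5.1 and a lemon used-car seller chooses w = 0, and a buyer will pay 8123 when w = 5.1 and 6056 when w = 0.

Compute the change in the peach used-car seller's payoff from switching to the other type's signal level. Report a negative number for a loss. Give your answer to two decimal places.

Playing w = 5.1 the peach used-car seller receives 8123 − 240 × 5.1 = 6899.
Deviating to w = 0 yields 6056 instead.
Gain from deviating: 6056 − 6899 = -843.00.
The gain is negative, so the peach type's incentive-compatibility constraint is satisfied.

-843.00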